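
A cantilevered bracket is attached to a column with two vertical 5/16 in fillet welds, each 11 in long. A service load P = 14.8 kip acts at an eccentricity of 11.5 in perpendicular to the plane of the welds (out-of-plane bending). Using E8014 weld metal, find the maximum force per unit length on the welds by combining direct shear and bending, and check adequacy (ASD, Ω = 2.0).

E80XX → F_EXX = 80 ksi.
L_w = 2 × 11 = 22 in; section modulus (unit throat) S = 2 × L²/6 = 40.33 in².
Direct shear f_v = P/L_w = 14.8/22 = 0.6727 kip/in.
Moment M = P × e = 14.8 × 11.5 = 170.2 kip·in; bending f_b = M/S = 4.22 kip/in.
f_max = √(f_v² + f_b²) = √(0.6727² + 4.22²) = 4.273 kip/in.
r_n/Ω = (1/2.0) × 0.6 × 80 × (0.707 × 0.3125) = 5.302 kip/in → adequate.

f_max ≈ 4.27 kip/in; adequate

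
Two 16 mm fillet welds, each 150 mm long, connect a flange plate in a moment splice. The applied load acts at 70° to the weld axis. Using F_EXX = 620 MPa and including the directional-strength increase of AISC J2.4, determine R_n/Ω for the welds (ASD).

t_e = 0.707 × 16 = 11.31 mm; A_we = 11.31 × 300 = 3394 mm².
Directional factor: 1.0 + 0.5 sin^1.5(70°) = 1.455.
F_nw = 0.6 × 620 × 1.455 = 541.4 MPa.
R_n/Ω = (541.4 × 3394) / 2.0 × 10⁻³ = 918.7 kN.

R_n/Ω ≈ 919 kN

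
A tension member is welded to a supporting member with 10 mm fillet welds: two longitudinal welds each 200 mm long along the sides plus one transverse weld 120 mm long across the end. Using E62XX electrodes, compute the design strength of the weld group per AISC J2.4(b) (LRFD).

φR_n ≈ 1030 kN

E62XX → F_EXX = 620 MPa.
t_e = 0.707 × 10 = 7.07 mm.
R_nwl = 0.6 × 620 × 7.07 × 400 × 10⁻³ = 1052 kN (longitudinal, 2 welds).
R_nwt = 0.6 × 620 × 7.07 × 120 × 10⁻³ = 315.6 kN (transverse, base value).
(i) R_nwl + R_nwt = 1368 kN; (ii) 0.85 R_nwl + 1.5 R_nwt = 1368 kN.
R_n = max = 1368 kN [governs: (ii)]; φR_n = 1026 kN.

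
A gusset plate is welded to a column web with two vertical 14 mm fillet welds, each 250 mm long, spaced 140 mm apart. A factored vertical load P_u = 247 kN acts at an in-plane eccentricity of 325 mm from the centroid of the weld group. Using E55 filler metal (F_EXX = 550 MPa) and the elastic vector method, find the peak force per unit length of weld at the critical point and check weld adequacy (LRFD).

f_max ≈ 2550 N/mm; NOT adequate

Total weld length L_w = 500 mm. Treat welds as unit-width lines.
Polar moment about centroid: J = 2[d³/12 + d(b/2)²] = 2[250³/12 + 250×70²] = 5054000 mm³.
Direct shear f_v = P/L_w = 247×10³ / 500 = 494 N/mm (vertical).
Torsion M = P·e = 247×10³ × 325 = 80275000 N·mm.
Critical point at (x, y) = (70, 125) from centroid. f_tx = M·y/J = 1985 N/mm; f_ty = M·x/J = 1112 N/mm.
Resultant f_max = √[f_tx² + (f_v + f_ty)²] = √[1985² + (494 + 1112)²] = 2553 N/mm.
Capacity per unit length: φr_n = 0.75 × 0.6 × 550 × (0.707 × 14) = 2450 N/mm.
2553 > 2450 → NOT adequate.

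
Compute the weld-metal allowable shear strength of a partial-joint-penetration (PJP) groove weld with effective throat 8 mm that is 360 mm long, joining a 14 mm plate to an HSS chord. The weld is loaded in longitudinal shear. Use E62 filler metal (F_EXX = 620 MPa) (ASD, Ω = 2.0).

Effective throat (given) t_e = 8 mm.
A_we = 8 × 360 = 2880 mm².
F_nw = 0.6 F_EXX = 372 MPa.
R_n/Ω = (372 × 2880) / 2.0 × 10⁻³ = 535.7 kN.

R_n/Ω ≈ 536 kN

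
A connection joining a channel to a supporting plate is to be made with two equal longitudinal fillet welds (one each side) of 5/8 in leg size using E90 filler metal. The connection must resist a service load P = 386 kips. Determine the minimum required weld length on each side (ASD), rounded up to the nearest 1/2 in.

E90XX → F_EXX = 90 ksi.
Throat t_e = 0.707 × 0.625 = 0.4419 in.
r_n/Ω = (0.6 × 90 × 0.4419) / 2.0 = 11.93 kip/in.
L_req = P / (r_n/Ω) = 386 / 11.93 = 32.35 in total.
Per side: 32.35 / 2 = 16.18 in.
Round up → use L = 16.5 in on each side.

L = 16.5 in on each side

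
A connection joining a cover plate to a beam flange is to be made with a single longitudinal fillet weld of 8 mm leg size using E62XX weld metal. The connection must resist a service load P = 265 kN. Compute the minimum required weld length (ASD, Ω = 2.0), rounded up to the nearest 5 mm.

E62XX → F_EXX = 620 MPa.
Throat t_e = 0.707 × 8 = 5.656 mm.
r_n/Ω = (0.6 × 620 × 5.656) / 2.0 = 1052 N/mm = 1.052 kN/mm.
L_req = P / (r_n/Ω) = 265 / 1.052 = 251.9 mm total.
Round up → use L = 255 mm.

L = 255 mm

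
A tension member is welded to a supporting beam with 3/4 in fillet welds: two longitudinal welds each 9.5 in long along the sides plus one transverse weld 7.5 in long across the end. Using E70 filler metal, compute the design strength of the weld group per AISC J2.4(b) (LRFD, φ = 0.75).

E70XX → F_EXX = 70 ksi.
t_e = 0.707 × 0.75 = 0.5302 in.
R_nwl = 0.6 × 70 × 0.5302 × 19 = 423.1 kip (longitudinal, 2 welds).
R_nwt = 0.6 × 70 × 0.5302 × 7.5 = 167 kip (transverse, base value).
(i) R_nwl + R_nwt = 590.2 kip; (ii) 0.85 R_nwl + 1.5 R_nwt = 610.2 kip.
R_n = max = 610.2 kip [governs: (ii)]; φR_n = 457.7 kip.

φR_n ≈ 458 kip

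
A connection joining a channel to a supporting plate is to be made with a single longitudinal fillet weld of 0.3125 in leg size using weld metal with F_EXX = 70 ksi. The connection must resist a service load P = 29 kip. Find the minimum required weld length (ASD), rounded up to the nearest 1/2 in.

Throat t_e = 0.707 × 0.3125 = 0.2209 in.
r_n/Ω = (0.6 × 70 × 0.2209) / 2.0 = 4.64 kip/in.
L_req = P / (r_n/Ω) = 29 / 4.64 = 6.25 in total.
Round up → use L = 6.5 in.

L = 6.5 in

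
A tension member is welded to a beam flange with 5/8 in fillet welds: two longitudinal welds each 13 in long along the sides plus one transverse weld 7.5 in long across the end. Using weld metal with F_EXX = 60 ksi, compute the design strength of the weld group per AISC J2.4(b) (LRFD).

t_e = 0.707 × 0.625 = 0.4419 in.
R_nwl = 0.6 × 60 × 0.4419 × 26 = 413.6 kips (longitudinal, 2 welds).
R_nwt = 0.6 × 60 × 0.4419 × 7.5 = 119.3 kips (transverse, base value).
(i) R_nwl + R_nwt = 532.9 kips; (ii) 0.85 R_nwl + 1.5 R_nwt = 530.5 kips.
R_n = max = 532.9 kips [governs: (i)]; φR_n = 399.7 kips.

φR_n ≈ 400 kips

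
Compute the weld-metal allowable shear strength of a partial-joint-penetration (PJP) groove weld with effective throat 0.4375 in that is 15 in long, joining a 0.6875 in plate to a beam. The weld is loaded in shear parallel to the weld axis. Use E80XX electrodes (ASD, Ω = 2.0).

R_n/Ω ≈ 158 kip

E80XX → F_EXX = 80 ksi.
Effective throat (given) t_e = 0.4375 in.
A_we = 0.4375 × 15 = 6.562 in².
F_nw = 0.6 F_EXX = 48 ksi.
R_n/Ω = (48 × 6.562) / 2.0 = 157.5 kip.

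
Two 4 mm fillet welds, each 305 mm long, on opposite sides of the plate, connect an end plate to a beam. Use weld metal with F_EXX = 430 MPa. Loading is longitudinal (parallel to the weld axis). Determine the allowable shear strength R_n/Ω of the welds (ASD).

Effective throat t_e = 0.707 × 4 = 2.828 mm.
Total length L = 610 mm; A_we = 2.828 × 610 = 1725 mm².
F_nw = 0.6 F_EXX = 0.6 × 430 = 258 MPa.
R_n = 258 × 1725 × 10⁻³ = 445.1 kN; R_n/Ω = 445.1/2.0 = 222.5 kN.

R_n/Ω ≈ 223 kN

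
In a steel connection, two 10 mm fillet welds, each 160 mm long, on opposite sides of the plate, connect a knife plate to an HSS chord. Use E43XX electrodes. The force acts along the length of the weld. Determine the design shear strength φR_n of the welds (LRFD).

E43XX → F_EXX = 430 MPa.
Effective throat t_e = 0.707 × 10 = 7.07 mm.
Total length L = 320 mm; A_we = 7.07 × 320 = 2262 mm².
F_nw = 0.6 F_EXX = 0.6 × 430 = 258 MPa.
φR_n = 0.75 × 258 × 2262 × 10⁻³ = 437.8 kN.

φR_n ≈ 438 kN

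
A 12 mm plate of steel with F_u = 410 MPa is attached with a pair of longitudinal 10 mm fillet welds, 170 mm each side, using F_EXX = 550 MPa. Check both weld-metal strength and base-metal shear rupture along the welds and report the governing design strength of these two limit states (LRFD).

t_e = 0.707 × 10 = 7.07 mm; L = 340 mm.
Weld metal: φR_n = 0.75 × 0.6 × 550 × 7.07 × 340 × 10⁻³ = 594.9 kN.
Base metal (shear rupture): φR_n = 0.75 × 0.6 × 410 × 12 × 340 × 10⁻³ = 752.8 kN.
Governing: weld metal.

φR_n ≈ 595 kN (weld metal governs)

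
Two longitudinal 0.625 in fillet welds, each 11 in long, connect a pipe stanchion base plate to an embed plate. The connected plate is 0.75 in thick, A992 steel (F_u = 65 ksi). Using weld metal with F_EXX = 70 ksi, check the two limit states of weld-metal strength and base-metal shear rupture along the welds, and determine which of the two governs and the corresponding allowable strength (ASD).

R_n/Ω ≈ 204 kips (weld metal governs)

t_e = 0.707 × 0.625 = 0.4419 in; L = 22 in.
Weld metal: R_n/Ω = (1/2.0) × 0.6 × 70 × 0.4419 × 22 = 204.1 kips.
Base metal (shear rupture): R_n/Ω = (1/2.0) × 0.6 × 65 × 0.75 × 22 = 321.8 kips.
Governing: weld metal.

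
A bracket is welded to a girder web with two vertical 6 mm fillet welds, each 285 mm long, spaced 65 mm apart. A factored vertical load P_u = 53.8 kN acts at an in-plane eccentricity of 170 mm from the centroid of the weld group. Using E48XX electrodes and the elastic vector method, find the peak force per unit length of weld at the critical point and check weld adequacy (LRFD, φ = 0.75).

E48XX → F_EXX = 480 MPa.
Total weld length L_w = 570 mm. Treat welds as unit-width lines.
Polar moment about centroid: J = 2[d³/12 + d(b/2)²] = 2[285³/12 + 285×32.5²] = 4460000 mm³.
Direct shear f_v = P/L_w = 53.8×10³ / 570 = 94.39 N/mm (vertical).
Torsion M = P·e = 53.8×10³ × 170 = 9146000 N·mm.
Critical point at (x, y) = (32.5, 142.5) from centroid. f_tx = M·y/J = 292.2 N/mm; f_ty = M·x/J = 66.64 N/mm.
Resultant f_max = √[f_tx² + (f_v + f_ty)²] = √[292.2² + (94.39 + 66.64)²] = 333.6 N/mm.
Capacity per unit length: φr_n = 0.75 × 0.6 × 480 × (0.707 × 6) = 916.3 N/mm.
333.6 ≤ 916.3 → adequate.

f_max ≈ 334 N/mm; adequate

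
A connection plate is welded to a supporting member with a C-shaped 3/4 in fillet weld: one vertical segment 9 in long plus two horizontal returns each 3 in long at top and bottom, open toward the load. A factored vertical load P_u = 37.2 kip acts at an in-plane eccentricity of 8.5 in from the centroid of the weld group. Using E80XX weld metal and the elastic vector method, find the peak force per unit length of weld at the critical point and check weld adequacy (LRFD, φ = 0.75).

f_max ≈ 9.69 kip/in; adequate

E80XX → F_EXX = 80 ksi.
Total weld length L_w = 15 in. Treat welds as unit-width lines.
Centroid: x̄ = 2×3×1.5 / 15 = 0.6 in from the vertical weld.
Polar moment about centroid: J = I_x + I_y = [9³/12 + 2×3×4.5²] + [9×0.6² + 2(3³/12 + 3×0.9²)] = 194.8 in³.
Direct shear f_v = P/L_w = 37.2 / 15 = 2.48 kip/in (vertical).
Torsion M = P·e = 37.2 × 8.5 = 316.2 kip·in.
Critical point at (x, y) = (2.4, 4.5) from centroid. f_tx = M·y/J = 7.303 kip/in; f_ty = M·x/J = 3.895 kip/in.
Resultant f_max = √[f_tx² + (f_v + f_ty)²] = √[7.303² + (2.48 + 3.895)²] = 9.693 kip/in.
Capacity per unit length: φr_n = 0.75 × 0.6 × 80 × (0.707 × 0.75) = 19.09 kip/in.
9.693 ≤ 19.09 → adequate.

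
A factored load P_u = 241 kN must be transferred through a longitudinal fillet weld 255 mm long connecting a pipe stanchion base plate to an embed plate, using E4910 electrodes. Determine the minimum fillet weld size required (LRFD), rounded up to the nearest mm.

w = 7 mm

E49XX → F_EXX = 490 MPa.
Total weld length L = 255 mm.
Required throat t_e = P_u / (φ × 0.6 F_EXX × L) = 241 / (0.75 × 0.6 × 490 × 255 × 10⁻³) = 4.286 mm.
Required leg w = t_e / 0.707 = 6.062 mm → use 7 mm.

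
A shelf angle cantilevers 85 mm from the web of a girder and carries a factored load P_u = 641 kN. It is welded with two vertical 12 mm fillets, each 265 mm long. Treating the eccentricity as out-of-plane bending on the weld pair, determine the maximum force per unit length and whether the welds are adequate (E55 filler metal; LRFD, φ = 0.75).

f_max ≈ 2620 N/mm; NOT adequate

E55XX → F_EXX = 550 MPa.
L_w = 2 × 265 = 530 mm; section modulus (unit throat) S = 2 × L²/6 = 23410 mm².
Direct shear f_v = P/L_w = 641×10³/530 = 1209 N/mm.
Moment M = P × e = 641×10³ × 85 = 54485000 N·mm; bending f_b = M/S = 2328 N/mm.
f_max = √(f_v² + f_b²) = √(1209² + 2328²) = 2623 N/mm.
φr_n = 0.75 × 0.6 × 550 × (0.707 × 12) = 2100 N/mm → NOT adequate.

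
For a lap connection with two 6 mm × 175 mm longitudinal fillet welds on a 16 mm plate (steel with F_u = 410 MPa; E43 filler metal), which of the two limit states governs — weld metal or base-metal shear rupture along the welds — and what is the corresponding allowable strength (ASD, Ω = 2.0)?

R_n/Ω ≈ 192 kN (weld metal governs)

E43XX → F_EXX = 430 MPa.
t_e = 0.707 × 6 = 4.242 mm; L = 350 mm.
Weld metal: R_n/Ω = (1/2.0) × 0.6 × 430 × 4.242 × 350 × 10⁻³ = 191.5 kN.
Base metal (shear rupture): R_n/Ω = (1/2.0) × 0.6 × 410 × 16 × 350 × 10⁻³ = 688.8 kN.
Governing: weld metal.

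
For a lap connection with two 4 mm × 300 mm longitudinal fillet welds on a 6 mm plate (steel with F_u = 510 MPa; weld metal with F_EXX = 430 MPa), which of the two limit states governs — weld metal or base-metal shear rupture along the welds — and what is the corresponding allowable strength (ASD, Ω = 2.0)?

R_n/Ω ≈ 219 kN (weld metal governs)

t_e = 0.707 × 4 = 2.828 mm; L = 600 mm.
Weld metal: R_n/Ω = (1/2.0) × 0.6 × 430 × 2.828 × 600 × 10⁻³ = 218.9 kN.
Base metal (shear rupture): R_n/Ω = (1/2.0) × 0.6 × 510 × 6 × 600 × 10⁻³ = 550.8 kN.
Governing: weld metal.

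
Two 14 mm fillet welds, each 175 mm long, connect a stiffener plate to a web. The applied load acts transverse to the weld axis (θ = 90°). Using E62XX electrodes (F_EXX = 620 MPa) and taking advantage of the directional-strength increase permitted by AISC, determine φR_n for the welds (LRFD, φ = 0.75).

φR_n ≈ 1450 kN

t_e = 0.707 × 14 = 9.898 mm; A_we = 9.898 × 350 = 3464 mm².
Directional factor: 1.0 + 0.5 sin^1.5(90°) = 1.5.
F_nw = 0.6 × 620 × 1.5 = 558 MPa.
φR_n = 0.75 × 558 × 3464 × 10⁻³ = 1450 kN.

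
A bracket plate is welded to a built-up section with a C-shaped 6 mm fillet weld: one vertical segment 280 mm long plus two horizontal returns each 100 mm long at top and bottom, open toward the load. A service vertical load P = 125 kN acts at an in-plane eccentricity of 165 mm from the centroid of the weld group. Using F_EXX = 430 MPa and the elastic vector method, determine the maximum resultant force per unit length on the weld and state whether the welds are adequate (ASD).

f_max ≈ 700 N/mm; NOT adequate

Total weld length L_w = 480 mm. Treat welds as unit-width lines.
Centroid: x̄ = 2×100×50 / 480 = 20.83 mm from the vertical weld.
Polar moment about centroid: J = I_x + I_y = [280³/12 + 2×100×140²] + [280×20.83² + 2(100³/12 + 100×29.17²)] = 6208000 mm³.
Direct shear f_v = P/L_w = 125×10³ / 480 = 260.4 N/mm (vertical).
Torsion M = P·e = 125×10³ × 165 = 20625000 N·mm.
Critical point at (x, y) = (79.17, 140) from centroid. f_tx = M·y/J = 465.2 N/mm; f_ty = M·x/J = 263 N/mm.
Resultant f_max = √[f_tx² + (f_v + f_ty)²] = √[465.2² + (260.4 + 263)²] = 700.3 N/mm.
Capacity per unit length: r_n/Ω = (1/2.0) × 0.6 × 430 × (0.707 × 6) = 547.2 N/mm.
700.3 > 547.2 → NOT adequate.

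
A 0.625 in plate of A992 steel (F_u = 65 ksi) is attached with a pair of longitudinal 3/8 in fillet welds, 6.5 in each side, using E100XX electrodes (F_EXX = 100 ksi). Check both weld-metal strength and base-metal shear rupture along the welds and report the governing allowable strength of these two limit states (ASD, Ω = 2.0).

R_n/Ω ≈ 103 kip (weld metal governs)

t_e = 0.707 × 0.375 = 0.2651 in; L = 13 in.
Weld metal: R_n/Ω = (1/2.0) × 0.6 × 100 × 0.2651 × 13 = 103.4 kip.
Base metal (shear rupture): R_n/Ω = (1/2.0) × 0.6 × 65 × 0.625 × 13 = 158.4 kip.
Governing: weld metal.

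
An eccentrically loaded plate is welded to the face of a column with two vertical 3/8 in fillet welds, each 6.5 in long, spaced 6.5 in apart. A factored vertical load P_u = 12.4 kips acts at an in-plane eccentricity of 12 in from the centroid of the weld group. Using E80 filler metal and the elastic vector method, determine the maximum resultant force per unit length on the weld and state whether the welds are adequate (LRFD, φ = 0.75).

f_max ≈ 4.46 kip/in; adequate

E80XX → F_EXX = 80 ksi.
Total weld length L_w = 13 in. Treat welds as unit-width lines.
Polar moment about centroid: J = 2[d³/12 + d(b/2)²] = 2[6.5³/12 + 6.5×3.25²] = 183.1 in³.
Direct shear f_v = P/L_w = 12.4 / 13 = 0.9538 kip/in (vertical).
Torsion M = P·e = 12.4 × 12 = 148.8 kip·in.
Critical point at (x, y) = (3.25, 3.25) from centroid. f_tx = M·y/J = 2.641 kip/in; f_ty = M·x/J = 2.641 kip/in.
Resultant f_max = √[f_tx² + (f_v + f_ty)²] = √[2.641² + (0.9538 + 2.641)²] = 4.461 kip/in.
Capacity per unit length: φr_n = 0.75 × 0.6 × 80 × (0.707 × 0.375) = 9.544 kip/in.
4.461 ≤ 9.544 → adequate.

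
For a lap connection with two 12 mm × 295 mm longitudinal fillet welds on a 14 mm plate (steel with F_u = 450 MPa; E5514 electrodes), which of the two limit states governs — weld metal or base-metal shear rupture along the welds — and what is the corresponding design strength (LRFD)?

φR_n ≈ 1240 kN (weld metal governs)

E55XX → F_EXX = 550 MPa.
t_e = 0.707 × 12 = 8.484 mm; L = 590 mm.
Weld metal: φR_n = 0.75 × 0.6 × 550 × 8.484 × 590 × 10⁻³ = 1239 kN.
Base metal (shear rupture): φR_n = 0.75 × 0.6 × 450 × 14 × 590 × 10⁻³ = 1673 kN.
Governing: weld metal.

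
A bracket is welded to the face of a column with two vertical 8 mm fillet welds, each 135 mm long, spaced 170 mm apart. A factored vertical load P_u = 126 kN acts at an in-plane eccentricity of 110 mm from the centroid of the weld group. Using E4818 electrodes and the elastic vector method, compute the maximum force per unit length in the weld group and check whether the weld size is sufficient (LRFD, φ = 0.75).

f_max ≈ 1040 N/mm; adequate

E48XX → F_EXX = 480 MPa.
Total weld length L_w = 270 mm. Treat welds as unit-width lines.
Polar moment about centroid: J = 2[d³/12 + d(b/2)²] = 2[135³/12 + 135×85²] = 2361000 mm³.
Direct shear f_v = P/L_w = 126×10³ / 270 = 466.7 N/mm (vertical).
Torsion M = P·e = 126×10³ × 110 = 13860000 N·mm.
Critical point at (x, y) = (85, 67.5) from centroid. f_tx = M·y/J = 396.3 N/mm; f_ty = M·x/J = 499 N/mm.
Resultant f_max = √[f_tx² + (f_v + f_ty)²] = √[396.3² + (466.7 + 499)²] = 1044 N/mm.
Capacity per unit length: φr_n = 0.75 × 0.6 × 480 × (0.707 × 8) = 1222 N/mm.
1044 ≤ 1222 → adequate.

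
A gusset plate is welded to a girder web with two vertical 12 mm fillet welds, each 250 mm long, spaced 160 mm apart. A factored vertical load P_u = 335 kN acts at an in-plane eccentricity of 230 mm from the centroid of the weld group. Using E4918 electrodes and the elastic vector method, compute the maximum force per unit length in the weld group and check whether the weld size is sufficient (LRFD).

E49XX → F_EXX = 490 MPa.
Total weld length L_w = 500 mm. Treat welds as unit-width lines.
Polar moment about centroid: J = 2[d³/12 + d(b/2)²] = 2[250³/12 + 250×80²] = 5804000 mm³.
Direct shear f_v = P/L_w = 335×10³ / 500 = 670 N/mm (vertical).
Torsion M = P·e = 335×10³ × 230 = 77050000 N·mm.
Critical point at (x, y) = (80, 125) from centroid. f_tx = M·y/J = 1659 N/mm; f_ty = M·x/J = 1062 N/mm.
Resultant f_max = √[f_tx² + (f_v + f_ty)²] = √[1659² + (670 + 1062)²] = 2399 N/mm.
Capacity per unit length: φr_n = 0.75 × 0.6 × 490 × (0.707 × 12) = 1871 N/mm.
2399 > 1871 → NOT adequate.

f_max ≈ 2400 N/mm; NOT adequate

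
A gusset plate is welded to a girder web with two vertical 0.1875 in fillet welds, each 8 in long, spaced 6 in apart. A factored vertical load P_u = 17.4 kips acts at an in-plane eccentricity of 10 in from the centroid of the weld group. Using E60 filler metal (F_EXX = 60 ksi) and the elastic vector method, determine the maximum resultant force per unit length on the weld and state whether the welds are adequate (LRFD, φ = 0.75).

f_max ≈ 4.53 kip/in; NOT adequate

Total weld length L_w = 16 in. Treat welds as unit-width lines.
Polar moment about centroid: J = 2[d³/12 + d(b/2)²] = 2[8³/12 + 8×3²] = 229.3 in³.
Direct shear f_v = P/L_w = 17.4 / 16 = 1.087 kip/in (vertical).
Torsion M = P·e = 17.4 × 10 = 174 kip·in.
Critical point at (x, y) = (3, 4) from centroid. f_tx = M·y/J = 3.035 kip/in; f_ty = M·x/J = 2.276 kip/in.
Resultant f_max = √[f_tx² + (f_v + f_ty)²] = √[3.035² + (1.087 + 2.276)²] = 4.53 kip/in.
Capacity per unit length: φr_n = 0.75 × 0.6 × 60 × (0.707 × 0.1875) = 3.579 kip/in.
4.53 > 3.579 → NOT adequate.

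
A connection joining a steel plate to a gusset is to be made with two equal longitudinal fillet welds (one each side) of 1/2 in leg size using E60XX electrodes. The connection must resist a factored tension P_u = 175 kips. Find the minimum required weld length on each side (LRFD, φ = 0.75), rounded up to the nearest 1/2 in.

L = 9.5 in on each side

E60XX → F_EXX = 60 ksi.
Throat t_e = 0.707 × 0.5 = 0.3535 in.
φr_n = 0.75 × 0.6 × 60 × 0.3535 = 9.544 kips/in.
L_req = P_u / φr_n = 175 / 9.544 = 18.34 in total.
Per side: 18.34 / 2 = 9.168 in.
Round up → use L = 9.5 in on each side.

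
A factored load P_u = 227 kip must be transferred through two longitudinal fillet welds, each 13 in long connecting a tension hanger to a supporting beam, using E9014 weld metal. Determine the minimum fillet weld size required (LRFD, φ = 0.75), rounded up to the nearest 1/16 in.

E90XX → F_EXX = 90 ksi.
Total weld length L = 26 in.
Required throat t_e = P_u / (φ × 0.6 F_EXX × L) = 227 / (0.75 × 0.6 × 90 × 26) = 0.2156 in.
Required leg w = t_e / 0.707 = 0.3049 in → use 5/16 in.

w = 5/16 in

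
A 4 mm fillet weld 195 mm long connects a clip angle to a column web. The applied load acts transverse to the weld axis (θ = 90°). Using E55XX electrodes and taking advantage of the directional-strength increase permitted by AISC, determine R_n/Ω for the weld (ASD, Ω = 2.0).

R_n/Ω ≈ 136 kN

E55XX → F_EXX = 550 MPa.
t_e = 0.707 × 4 = 2.828 mm; A_we = 2.828 × 195 = 551.5 mm².
Directional factor: 1.0 + 0.5 sin^1.5(90°) = 1.5.
F_nw = 0.6 × 550 × 1.5 = 495 MPa.
R_n/Ω = (495 × 551.5) / 2.0 × 10⁻³ = 136.5 kN.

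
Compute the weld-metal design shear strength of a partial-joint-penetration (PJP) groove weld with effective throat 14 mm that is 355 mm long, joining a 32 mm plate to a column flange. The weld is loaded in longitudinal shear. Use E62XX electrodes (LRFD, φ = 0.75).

E62XX → F_EXX = 620 MPa.
Effective throat (given) t_e = 14 mm.
A_we = 14 × 355 = 4970 mm².
F_nw = 0.6 F_EXX = 372 MPa.
φR_n = 0.75 × 372 × 4970 × 10⁻³ = 1387 kN.

φR_n ≈ 1390 kN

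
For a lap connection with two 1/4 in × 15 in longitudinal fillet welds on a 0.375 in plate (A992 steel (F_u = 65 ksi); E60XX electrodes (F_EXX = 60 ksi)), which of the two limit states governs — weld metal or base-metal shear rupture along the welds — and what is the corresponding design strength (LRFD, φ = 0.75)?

t_e = 0.707 × 0.25 = 0.1767 in; L = 30 in.
Weld metal: φR_n = 0.75 × 0.6 × 60 × 0.1767 × 30 = 143.2 kip.
Base metal (shear rupture): φR_n = 0.75 × 0.6 × 65 × 0.375 × 30 = 329.1 kip.
Governing: weld metal.

φR_n ≈ 143 kip (weld metal governs)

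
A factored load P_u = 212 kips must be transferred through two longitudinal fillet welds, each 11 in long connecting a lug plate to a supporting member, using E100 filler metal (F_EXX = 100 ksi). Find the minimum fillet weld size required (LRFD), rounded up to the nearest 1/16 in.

w = 5/16 in

Total weld length L = 22 in.
Required throat t_e = P_u / (φ × 0.6 F_EXX × L) = 212 / (0.75 × 0.6 × 100 × 22) = 0.2141 in.
Required leg w = t_e / 0.707 = 0.3029 in → use 5/16 in.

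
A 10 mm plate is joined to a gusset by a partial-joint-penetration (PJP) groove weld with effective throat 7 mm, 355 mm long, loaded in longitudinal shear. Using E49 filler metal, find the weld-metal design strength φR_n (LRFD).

E49XX → F_EXX = 490 MPa.
Effective throat (given) t_e = 7 mm.
A_we = 7 × 355 = 2485 mm².
F_nw = 0.6 F_EXX = 294 MPa.
φR_n = 0.75 × 294 × 2485 × 10⁻³ = 547.9 kN.

φR_n ≈ 548 kN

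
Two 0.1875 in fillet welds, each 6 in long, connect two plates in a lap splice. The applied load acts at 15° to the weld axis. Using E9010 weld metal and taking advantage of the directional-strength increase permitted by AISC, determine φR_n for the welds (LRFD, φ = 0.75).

φR_n ≈ 68.7 kip

E90XX → F_EXX = 90 ksi.
t_e = 0.707 × 0.1875 = 0.1326 in; A_we = 0.1326 × 12 = 1.591 in².
Directional factor: 1.0 + 0.5 sin^1.5(15°) = 1.066.
F_nw = 0.6 × 90 × 1.066 = 57.56 ksi.
φR_n = 0.75 × 57.56 × 1.591 = 68.67 kip.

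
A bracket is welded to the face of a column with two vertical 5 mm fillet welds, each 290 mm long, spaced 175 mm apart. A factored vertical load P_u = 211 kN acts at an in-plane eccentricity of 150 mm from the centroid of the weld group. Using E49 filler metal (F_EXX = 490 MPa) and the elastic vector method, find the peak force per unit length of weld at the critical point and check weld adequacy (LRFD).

Total weld length L_w = 580 mm. Treat welds as unit-width lines.
Polar moment about centroid: J = 2[d³/12 + d(b/2)²] = 2[290³/12 + 290×87.5²] = 8505000 mm³.
Direct shear f_v = P/L_w = 211×10³ / 580 = 363.8 N/mm (vertical).
Torsion M = P·e = 211×10³ × 150 = 31650000 N·mm.
Critical point at (x, y) = (87.5, 145) from centroid. f_tx = M·y/J = 539.6 N/mm; f_ty = M·x/J = 325.6 N/mm.
Resultant f_max = √[f_tx² + (f_v + f_ty)²] = √[539.6² + (363.8 + 325.6)²] = 875.4 N/mm.
Capacity per unit length: φr_n = 0.75 × 0.6 × 490 × (0.707 × 5) = 779.5 N/mm.
875.4 > 779.5 → NOT adequate.

f_max ≈ 875 N/mm; NOT adequate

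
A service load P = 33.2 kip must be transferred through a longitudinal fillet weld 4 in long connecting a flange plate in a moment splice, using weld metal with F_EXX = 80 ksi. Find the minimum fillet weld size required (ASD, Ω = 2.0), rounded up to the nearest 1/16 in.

Total weld length L = 4 in.
Required throat t_e = P × Ω / (0.6 F_EXX × L) = 33.2 × 2.0 / (0.6 × 80 × 4) = 0.3458 in.
Required leg w = t_e / 0.707 = 0.4892 in → use 1/2 in.

w = 1/2 in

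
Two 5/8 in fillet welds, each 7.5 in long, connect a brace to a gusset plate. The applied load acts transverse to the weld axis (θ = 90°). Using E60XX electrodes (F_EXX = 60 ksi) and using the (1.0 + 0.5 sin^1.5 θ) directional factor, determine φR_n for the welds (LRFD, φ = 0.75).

t_e = 0.707 × 0.625 = 0.4419 in; A_we = 0.4419 × 15 = 6.628 in².
Directional factor: 1.0 + 0.5 sin^1.5(90°) = 1.5.
F_nw = 0.6 × 60 × 1.5 = 54 ksi.
φR_n = 0.75 × 54 × 6.628 = 268.4 kip.

φR_n ≈ 268 kip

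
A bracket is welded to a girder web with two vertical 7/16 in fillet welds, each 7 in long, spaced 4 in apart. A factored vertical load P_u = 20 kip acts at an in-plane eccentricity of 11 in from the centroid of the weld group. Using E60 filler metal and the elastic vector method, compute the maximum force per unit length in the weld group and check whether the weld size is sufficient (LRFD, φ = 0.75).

E60XX → F_EXX = 60 ksi.
Total weld length L_w = 14 in. Treat welds as unit-width lines.
Polar moment about centroid: J = 2[d³/12 + d(b/2)²] = 2[7³/12 + 7×2²] = 113.2 in³.
Direct shear f_v = P/L_w = 20 / 14 = 1.429 kip/in (vertical).
Torsion M = P·e = 20 × 11 = 220 kip·in.
Critical point at (x, y) = (2, 3.5) from centroid. f_tx = M·y/J = 6.804 kip/in; f_ty = M·x/J = 3.888 kip/in.
Resultant f_max = √[f_tx² + (f_v + f_ty)²] = √[6.804² + (1.429 + 3.888)²] = 8.635 kip/in.
Capacity per unit length: φr_n = 0.75 × 0.6 × 60 × (0.707 × 0.4375) = 8.351 kip/in.
8.635 > 8.351 → NOT adequate.

f_max ≈ 8.63 kip/in; NOT adequate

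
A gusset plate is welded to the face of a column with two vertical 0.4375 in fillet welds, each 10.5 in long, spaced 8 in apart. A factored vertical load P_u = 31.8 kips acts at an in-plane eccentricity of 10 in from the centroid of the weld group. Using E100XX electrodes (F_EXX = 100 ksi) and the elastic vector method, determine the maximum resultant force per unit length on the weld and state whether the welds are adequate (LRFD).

f_max ≈ 5.03 kip/in; adequate

Total weld length L_w = 21 in. Treat welds as unit-width lines.
Polar moment about centroid: J = 2[d³/12 + d(b/2)²] = 2[10.5³/12 + 10.5×4²] = 528.9 in³.
Direct shear f_v = P/L_w = 31.8 / 21 = 1.514 kip/in (vertical).
Torsion M = P·e = 31.8 × 10 = 318 kip·in.
Critical point at (x, y) = (4, 5.25) from centroid. f_tx = M·y/J = 3.156 kip/in; f_ty = M·x/J = 2.405 kip/in.
Resultant f_max = √[f_tx² + (f_v + f_ty)²] = √[3.156² + (1.514 + 2.405)²] = 5.032 kip/in.
Capacity per unit length: φr_n = 0.75 × 0.6 × 100 × (0.707 × 0.4375) = 13.92 kip/in.
5.032 ≤ 13.92 → adequate.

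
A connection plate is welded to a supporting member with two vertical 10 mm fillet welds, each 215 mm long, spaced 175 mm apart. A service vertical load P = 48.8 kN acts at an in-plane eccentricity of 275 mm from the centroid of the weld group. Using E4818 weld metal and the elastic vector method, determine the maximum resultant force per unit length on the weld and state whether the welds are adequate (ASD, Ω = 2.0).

E48XX → F_EXX = 480 MPa.
Total weld length L_w = 430 mm. Treat welds as unit-width lines.
Polar moment about centroid: J = 2[d³/12 + d(b/2)²] = 2[215³/12 + 215×87.5²] = 4949000 mm³.
Direct shear f_v = P/L_w = 48.8×10³ / 430 = 113.5 N/mm (vertical).
Torsion M = P·e = 48.8×10³ × 275 = 13420000 N·mm.
Critical point at (x, y) = (87.5, 107.5) from centroid. f_tx = M·y/J = 291.5 N/mm; f_ty = M·x/J = 237.3 N/mm.
Resultant f_max = √[f_tx² + (f_v + f_ty)²] = √[291.5² + (113.5 + 237.3)²] = 456.1 N/mm.
Capacity per unit length: r_n/Ω = (1/2.0) × 0.6 × 480 × (0.707 × 10) = 1018 N/mm.
456.1 ≤ 1018 → adequate.

f_max ≈ 456 N/mm; adequate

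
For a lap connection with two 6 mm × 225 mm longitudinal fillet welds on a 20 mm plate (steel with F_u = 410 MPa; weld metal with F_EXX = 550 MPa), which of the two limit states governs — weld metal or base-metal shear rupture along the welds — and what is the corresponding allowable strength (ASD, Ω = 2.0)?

R_n/Ω ≈ 315 kN (weld metal governs)

t_e = 0.707 × 6 = 4.242 mm; L = 450 mm.
Weld metal: R_n/Ω = (1/2.0) × 0.6 × 550 × 4.242 × 450 × 10⁻³ = 315 kN.
Base metal (shear rupture): R_n/Ω = (1/2.0) × 0.6 × 410 × 20 × 450 × 10⁻³ = 1107 kN.
Governing: weld metal.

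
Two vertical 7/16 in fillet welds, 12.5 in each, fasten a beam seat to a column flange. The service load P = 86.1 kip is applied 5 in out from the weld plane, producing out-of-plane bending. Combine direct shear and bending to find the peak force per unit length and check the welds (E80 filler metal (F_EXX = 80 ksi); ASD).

L_w = 2 × 12.5 = 25 in; section modulus (unit throat) S = 2 × L²/6 = 52.08 in².
Direct shear f_v = P/L_w = 86.1/25 = 3.444 kip/in.
Moment M = P × e = 86.1 × 5 = 430.5 kip·in; bending f_b = M/S = 8.266 kip/in.
f_max = √(f_v² + f_b²) = √(3.444² + 8.266²) = 8.954 kip/in.
r_n/Ω = (1/2.0) × 0.6 × 80 × (0.707 × 0.4375) = 7.423 kip/in → NOT adequate.

f_max ≈ 8.95 kip/in; NOT adequate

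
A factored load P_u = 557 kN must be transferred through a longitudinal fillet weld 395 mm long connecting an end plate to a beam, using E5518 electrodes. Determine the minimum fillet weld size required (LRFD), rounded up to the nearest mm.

E55XX → F_EXX = 550 MPa.
Total weld length L = 395 mm.
Required throat t_e = P_u / (φ × 0.6 F_EXX × L) = 557 / (0.75 × 0.6 × 550 × 395 × 10⁻³) = 5.697 mm.
Required leg w = t_e / 0.707 = 8.059 mm → use 9 mm.

w = 9 mm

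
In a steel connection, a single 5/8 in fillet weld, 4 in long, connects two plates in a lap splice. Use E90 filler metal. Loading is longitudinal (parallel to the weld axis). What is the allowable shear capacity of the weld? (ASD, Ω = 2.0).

E90XX → F_EXX = 90 ksi.
Effective throat t_e = 0.707 × 0.625 = 0.4419 in.
Total length L = 4 in; A_we = 0.4419 × 4 = 1.767 in².
F_nw = 0.6 F_EXX = 0.6 × 90 = 54 ksi.
R_n = 54 × 1.767 = 95.44 kip; R_n/Ω = 95.44/2.0 = 47.72 kip.

R_n/Ω ≈ 47.7 kip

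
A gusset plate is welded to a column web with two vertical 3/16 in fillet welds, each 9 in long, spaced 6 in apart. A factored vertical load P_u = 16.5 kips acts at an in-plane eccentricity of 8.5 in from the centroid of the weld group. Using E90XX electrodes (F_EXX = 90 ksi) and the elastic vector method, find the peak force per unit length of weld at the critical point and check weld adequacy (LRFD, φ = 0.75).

Total weld length L_w = 18 in. Treat welds as unit-width lines.
Polar moment about centroid: J = 2[d³/12 + d(b/2)²] = 2[9³/12 + 9×3²] = 283.5 in³.
Direct shear f_v = P/L_w = 16.5 / 18 = 0.9167 kip/in (vertical).
Torsion M = P·e = 16.5 × 8.5 = 140.25 kip·in.
Critical point at (x, y) = (3, 4.5) from centroid. f_tx = M·y/J = 2.226 kip/in; f_ty = M·x/J = 1.484 kip/in.
Resultant f_max = √[f_tx² + (f_v + f_ty)²] = √[2.226² + (0.9167 + 1.484)²] = 3.274 kip/in.
Capacity per unit length: φr_n = 0.75 × 0.6 × 90 × (0.707 × 0.1875) = 5.369 kip/in.
3.274 ≤ 5.369 → adequate.

f_max ≈ 3.27 kip/in; adequate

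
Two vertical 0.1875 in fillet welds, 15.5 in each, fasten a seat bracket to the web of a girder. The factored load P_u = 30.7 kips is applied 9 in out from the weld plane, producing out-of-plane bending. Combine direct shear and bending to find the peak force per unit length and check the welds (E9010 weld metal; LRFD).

E90XX → F_EXX = 90 ksi.
L_w = 2 × 15.5 = 31 in; section modulus (unit throat) S = 2 × L²/6 = 80.08 in².
Direct shear f_v = P/L_w = 30.7/31 = 0.9903 kip/in.
Moment M = P × e = 30.7 × 9 = 276.3 kip·in; bending f_b = M/S = 3.45 kip/in.
f_max = √(f_v² + f_b²) = √(0.9903² + 3.45²) = 3.589 kip/in.
φr_n = 0.75 × 0.6 × 90 × (0.707 × 0.1875) = 5.369 kip/in → adequate.

f_max ≈ 3.59 kip/in; adequate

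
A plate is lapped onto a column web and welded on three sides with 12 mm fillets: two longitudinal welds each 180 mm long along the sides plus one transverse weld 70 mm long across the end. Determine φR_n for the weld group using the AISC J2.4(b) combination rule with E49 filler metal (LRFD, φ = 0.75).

φR_n ≈ 804 kN

E49XX → F_EXX = 490 MPa.
t_e = 0.707 × 12 = 8.484 mm.
R_nwl = 0.6 × 490 × 8.484 × 360 × 10⁻³ = 897.9 kN (longitudinal, 2 welds).
R_nwt = 0.6 × 490 × 8.484 × 70 × 10⁻³ = 174.6 kN (transverse, base value).
(i) R_nwl + R_nwt = 1073 kN; (ii) 0.85 R_nwl + 1.5 R_nwt = 1025 kN.
R_n = max = 1073 kN [governs: (i)]; φR_n = 804.4 kN.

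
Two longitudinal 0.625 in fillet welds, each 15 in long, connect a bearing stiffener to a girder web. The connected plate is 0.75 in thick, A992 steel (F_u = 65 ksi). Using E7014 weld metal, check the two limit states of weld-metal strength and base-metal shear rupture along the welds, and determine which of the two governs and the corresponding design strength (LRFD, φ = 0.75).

φR_n ≈ 418 kip (weld metal governs)

E70XX → F_EXX = 70 ksi.
t_e = 0.707 × 0.625 = 0.4419 in; L = 30 in.
Weld metal: φR_n = 0.75 × 0.6 × 70 × 0.4419 × 30 = 417.6 kip.
Base metal (shear rupture): φR_n = 0.75 × 0.6 × 65 × 0.75 × 30 = 658.1 kip.
Governing: weld metal.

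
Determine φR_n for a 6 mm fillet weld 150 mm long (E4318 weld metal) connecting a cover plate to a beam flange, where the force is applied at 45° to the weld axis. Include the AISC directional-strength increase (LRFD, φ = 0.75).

φR_n ≈ 160 kN

E43XX → F_EXX = 430 MPa.
t_e = 0.707 × 6 = 4.242 mm; A_we = 4.242 × 150 = 636.3 mm².
Directional factor: 1.0 + 0.5 sin^1.5(45°) = 1.297.
F_nw = 0.6 × 430 × 1.297 = 334.7 MPa.
φR_n = 0.75 × 334.7 × 636.3 × 10⁻³ = 159.7 kN.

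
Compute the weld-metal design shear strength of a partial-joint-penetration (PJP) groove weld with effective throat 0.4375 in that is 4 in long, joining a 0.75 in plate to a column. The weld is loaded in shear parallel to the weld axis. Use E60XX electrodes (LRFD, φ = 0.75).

φR_n ≈ 47.2 kip

E60XX → F_EXX = 60 ksi.
Effective throat (given) t_e = 0.4375 in.
A_we = 0.4375 × 4 = 1.75 in².
F_nw = 0.6 F_EXX = 36 ksi.
φR_n = 0.75 × 36 × 1.75 = 47.25 kip.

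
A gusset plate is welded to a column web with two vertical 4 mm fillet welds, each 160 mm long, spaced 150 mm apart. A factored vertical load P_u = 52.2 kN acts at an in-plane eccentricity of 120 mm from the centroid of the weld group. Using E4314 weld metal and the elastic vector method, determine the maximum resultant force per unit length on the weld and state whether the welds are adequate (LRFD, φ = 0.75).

E43XX → F_EXX = 430 MPa.
Total weld length L_w = 320 mm. Treat welds as unit-width lines.
Polar moment about centroid: J = 2[d³/12 + d(b/2)²] = 2[160³/12 + 160×75²] = 2483000 mm³.
Direct shear f_v = P/L_w = 52.2×10³ / 320 = 163.1 N/mm (vertical).
Torsion M = P·e = 52.2×10³ × 120 = 6264000 N·mm.
Critical point at (x, y) = (75, 80) from centroid. f_tx = M·y/J = 201.8 N/mm; f_ty = M·x/J = 189.2 N/mm.
Resultant f_max = √[f_tx² + (f_v + f_ty)²] = √[201.8² + (163.1 + 189.2)²] = 406.1 N/mm.
Capacity per unit length: φr_n = 0.75 × 0.6 × 430 × (0.707 × 4) = 547.2 N/mm.
406.1 ≤ 547.2 → adequate.

f_max ≈ 406 N/mm; adequate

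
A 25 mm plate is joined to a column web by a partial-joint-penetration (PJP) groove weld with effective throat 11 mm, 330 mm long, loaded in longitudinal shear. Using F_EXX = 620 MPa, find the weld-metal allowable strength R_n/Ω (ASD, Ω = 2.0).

R_n/Ω ≈ 675 kN

Effective throat (given) t_e = 11 mm.
A_we = 11 × 330 = 3630 mm².
F_nw = 0.6 F_EXX = 372 MPa.
R_n/Ω = (372 × 3630) / 2.0 × 10⁻³ = 675.2 kN.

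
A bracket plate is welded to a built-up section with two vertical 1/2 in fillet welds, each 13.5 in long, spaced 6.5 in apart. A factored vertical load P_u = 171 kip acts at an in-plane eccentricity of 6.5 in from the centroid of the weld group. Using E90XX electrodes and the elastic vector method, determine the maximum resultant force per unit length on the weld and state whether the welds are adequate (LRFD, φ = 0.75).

E90XX → F_EXX = 90 ksi.
Total weld length L_w = 27 in. Treat welds as unit-width lines.
Polar moment about centroid: J = 2[d³/12 + d(b/2)²] = 2[13.5³/12 + 13.5×3.25²] = 695.2 in³.
Direct shear f_v = P/L_w = 171 / 27 = 6.333 kip/in (vertical).
Torsion M = P·e = 171 × 6.5 = 1111.5 kip·in.
Critical point at (x, y) = (3.25, 6.75) from centroid. f_tx = M·y/J = 10.79 kip/in; f_ty = M·x/J = 5.196 kip/in.
Resultant f_max = √[f_tx² + (f_v + f_ty)²] = √[10.79² + (6.333 + 5.196)²] = 15.79 kip/in.
Capacity per unit length: φr_n = 0.75 × 0.6 × 90 × (0.707 × 0.5) = 14.32 kip/in.
15.79 > 14.32 → NOT adequate.

f_max ≈ 15.8 kip/in; NOT adequate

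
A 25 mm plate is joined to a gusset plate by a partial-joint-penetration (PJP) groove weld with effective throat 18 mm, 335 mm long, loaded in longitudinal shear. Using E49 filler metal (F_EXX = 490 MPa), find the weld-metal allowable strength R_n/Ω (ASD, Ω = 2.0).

Effective throat (given) t_e = 18 mm.
A_we = 18 × 335 = 6030 mm².
F_nw = 0.6 F_EXX = 294 MPa.
R_n/Ω = (294 × 6030) / 2.0 × 10⁻³ = 886.4 kN.

R_n/Ω ≈ 886 kN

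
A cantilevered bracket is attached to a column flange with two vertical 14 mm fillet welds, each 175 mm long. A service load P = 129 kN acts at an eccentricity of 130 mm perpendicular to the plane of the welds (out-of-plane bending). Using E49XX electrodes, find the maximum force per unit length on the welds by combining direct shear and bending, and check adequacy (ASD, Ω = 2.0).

E49XX → F_EXX = 490 MPa.
L_w = 2 × 175 = 350 mm; section modulus (unit throat) S = 2 × L²/6 = 10210 mm².
Direct shear f_v = P/L_w = 129×10³/350 = 368.6 N/mm.
Moment M = P × e = 129×10³ × 130 = 16770000 N·mm; bending f_b = M/S = 1643 N/mm.
f_max = √(f_v² + f_b²) = √(368.6² + 1643²) = 1684 N/mm.
r_n/Ω = (1/2.0) × 0.6 × 490 × (0.707 × 14) = 1455 N/mm → NOT adequate.

f_max ≈ 1680 N/mm; NOT adequate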